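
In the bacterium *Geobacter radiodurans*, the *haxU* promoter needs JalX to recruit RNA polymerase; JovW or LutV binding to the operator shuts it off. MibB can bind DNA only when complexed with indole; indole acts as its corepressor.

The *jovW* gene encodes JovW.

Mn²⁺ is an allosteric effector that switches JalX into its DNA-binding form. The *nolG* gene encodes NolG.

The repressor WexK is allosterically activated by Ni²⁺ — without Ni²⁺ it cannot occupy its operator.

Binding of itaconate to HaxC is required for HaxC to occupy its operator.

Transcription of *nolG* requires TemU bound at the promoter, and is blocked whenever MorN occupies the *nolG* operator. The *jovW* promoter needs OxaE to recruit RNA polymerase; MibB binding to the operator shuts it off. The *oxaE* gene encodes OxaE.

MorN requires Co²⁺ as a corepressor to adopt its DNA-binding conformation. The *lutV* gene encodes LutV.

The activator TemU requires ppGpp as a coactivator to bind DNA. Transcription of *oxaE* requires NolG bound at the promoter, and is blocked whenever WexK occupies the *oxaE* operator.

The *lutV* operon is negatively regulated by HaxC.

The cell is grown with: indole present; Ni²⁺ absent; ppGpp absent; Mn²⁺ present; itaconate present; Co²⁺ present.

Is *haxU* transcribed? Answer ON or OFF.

Indole is present, so MibB is active.
Ni²⁺ is absent, so WexK is inactive.
ppGpp is absent, so TemU is inactive.
Co²⁺ is present, so MorN is active.
With repressor MorN bound, *nolG* is not transcribed.
So NolG is not produced.
Required activator NolG is absent, so *oxaE* is not transcribed.
So OxaE is not produced.
With repressor MibB bound, *jovW* is not transcribed.
So JovW is not produced.
Itaconate is present, so HaxC is active.
With repressor HaxC bound, *lutV* is not transcribed.
So LutV is not produced.
Mn²⁺ is present, so JalX is active.
No repressor is bound and JalX is active, so *haxU* is transcribed.

ON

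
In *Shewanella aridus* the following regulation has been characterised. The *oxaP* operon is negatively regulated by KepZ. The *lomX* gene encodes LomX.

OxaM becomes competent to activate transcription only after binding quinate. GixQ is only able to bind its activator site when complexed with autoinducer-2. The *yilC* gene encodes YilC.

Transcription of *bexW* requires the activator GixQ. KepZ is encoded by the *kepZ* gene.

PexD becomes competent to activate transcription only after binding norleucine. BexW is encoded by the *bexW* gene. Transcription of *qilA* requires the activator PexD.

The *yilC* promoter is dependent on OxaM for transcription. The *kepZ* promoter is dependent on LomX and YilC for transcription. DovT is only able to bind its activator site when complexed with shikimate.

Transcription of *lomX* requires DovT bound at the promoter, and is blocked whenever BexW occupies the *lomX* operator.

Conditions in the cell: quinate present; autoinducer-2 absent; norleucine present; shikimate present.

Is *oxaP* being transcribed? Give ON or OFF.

OFF

Autoinducer-2 is absent, so GixQ is inactive.
Required activator GixQ is absent, so *bexW* is not transcribed.
So BexW is not produced.
Shikimate is present, so DovT is active.
No repressor is bound and DovT is active, so *lomX* is transcribed.
So LomX is produced and active.
Quinate is present, so OxaM is active.
No repressor is bound and OxaM is active, so *yilC* is transcribed.
So YilC is produced and active.
No repressor is bound and LomX and YilC are active, so *kepZ* is transcribed.
So KepZ is produced and active.
With repressor KepZ bound, *oxaP* is not transcribed.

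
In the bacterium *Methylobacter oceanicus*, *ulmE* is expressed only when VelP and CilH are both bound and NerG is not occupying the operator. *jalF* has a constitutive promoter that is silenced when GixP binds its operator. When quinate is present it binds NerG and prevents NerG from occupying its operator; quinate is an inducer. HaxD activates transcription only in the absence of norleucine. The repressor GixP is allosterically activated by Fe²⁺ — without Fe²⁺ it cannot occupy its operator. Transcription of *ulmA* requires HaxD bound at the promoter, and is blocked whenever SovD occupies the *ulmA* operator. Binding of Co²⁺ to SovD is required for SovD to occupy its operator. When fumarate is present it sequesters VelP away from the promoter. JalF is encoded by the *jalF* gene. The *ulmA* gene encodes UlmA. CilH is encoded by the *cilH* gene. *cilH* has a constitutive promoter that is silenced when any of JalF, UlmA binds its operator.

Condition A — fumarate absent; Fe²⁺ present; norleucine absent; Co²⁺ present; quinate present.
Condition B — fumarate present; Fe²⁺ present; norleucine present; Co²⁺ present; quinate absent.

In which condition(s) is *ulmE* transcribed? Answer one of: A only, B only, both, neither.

Condition A:
Fumarate is absent, so VelP is active.
Fe²⁺ is present, so GixP is active.
With repressor GixP bound, *jalF* is not transcribed.
So JalF is not produced.
Norleucine is absent, so HaxD is active.
Co²⁺ is present, so SovD is active.
With repressor SovD bound, *ulmA* is not transcribed.
So UlmA is not produced.
With no repressor bound, *cilH* is transcribed.
So CilH is produced and active.
Quinate is present, so NerG is inactive.
No repressor is bound and VelP and CilH are active, so *ulmE* is transcribed.
→ *ulmE* is ON in A.
Condition B:
Fumarate is present, so VelP is inactive.
Fe²⁺ is present, so GixP is active.
With repressor GixP bound, *jalF* is not transcribed.
So JalF is not produced.
Norleucine is present, so HaxD is inactive.
Co²⁺ is present, so SovD is active.
With repressor SovD bound, *ulmA* is not transcribed.
So UlmA is not produced.
With no repressor bound, *cilH* is transcribed.
So CilH is produced and active.
Quinate is absent, so NerG is active.
With repressor NerG bound, *ulmE* is not transcribed.
→ *ulmE* is OFF in B.

A only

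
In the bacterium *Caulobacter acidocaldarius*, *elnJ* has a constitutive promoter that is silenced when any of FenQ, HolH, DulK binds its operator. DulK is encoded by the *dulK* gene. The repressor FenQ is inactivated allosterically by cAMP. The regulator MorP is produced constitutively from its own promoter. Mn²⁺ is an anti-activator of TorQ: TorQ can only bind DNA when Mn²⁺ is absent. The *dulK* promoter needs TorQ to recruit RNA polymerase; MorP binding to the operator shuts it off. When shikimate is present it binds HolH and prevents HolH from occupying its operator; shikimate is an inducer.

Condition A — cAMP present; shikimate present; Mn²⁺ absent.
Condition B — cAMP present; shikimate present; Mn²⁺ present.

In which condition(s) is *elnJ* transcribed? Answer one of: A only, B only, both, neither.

both

Condition A:
cAMP is present, so FenQ is inactive.
Shikimate is present, so HolH is inactive.
Mn²⁺ is absent, so TorQ is active.
MorP is produced constitutively and is active.
With repressor MorP bound, *dulK* is not transcribed.
So DulK is not produced.
With no repressor bound, *elnJ* is transcribed.
→ *elnJ* is ON in A.
Condition B:
cAMP is present, so FenQ is inactive.
Shikimate is present, so HolH is inactive.
Mn²⁺ is present, so TorQ is inactive.
MorP is produced constitutively and is active.
With repressor MorP bound, *dulK* is not transcribed.
So DulK is not produced.
With no repressor bound, *elnJ* is transcribed.
→ *elnJ* is ON in B.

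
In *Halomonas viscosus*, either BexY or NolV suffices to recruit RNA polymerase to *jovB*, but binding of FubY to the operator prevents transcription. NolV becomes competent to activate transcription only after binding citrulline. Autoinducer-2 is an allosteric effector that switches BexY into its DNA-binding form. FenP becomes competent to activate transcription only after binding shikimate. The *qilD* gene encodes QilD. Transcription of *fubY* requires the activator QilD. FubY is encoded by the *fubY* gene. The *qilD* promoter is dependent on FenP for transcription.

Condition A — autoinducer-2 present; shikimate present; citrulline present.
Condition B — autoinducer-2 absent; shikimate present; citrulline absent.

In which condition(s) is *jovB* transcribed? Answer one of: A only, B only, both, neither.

Condition A:
Autoinducer-2 is present, so BexY is active.
Shikimate is present, so FenP is active.
No repressor is bound and FenP is active, so *qilD* is transcribed.
So QilD is produced and active.
No repressor is bound and QilD is active, so *fubY* is transcribed.
So FubY is produced and active.
Citrulline is present, so NolV is active.
With repressor FubY bound, *jovB* is not transcribed.
→ *jovB* is OFF in A.
Condition B:
Autoinducer-2 is absent, so BexY is inactive.
Shikimate is present, so FenP is active.
No repressor is bound and FenP is active, so *qilD* is transcribed.
So QilD is produced and active.
No repressor is bound and QilD is active, so *fubY* is transcribed.
So FubY is produced and active.
Citrulline is absent, so NolV is inactive.
With repressor FubY bound, *jovB* is not transcribed.
→ *jovB* is OFF in B.

neither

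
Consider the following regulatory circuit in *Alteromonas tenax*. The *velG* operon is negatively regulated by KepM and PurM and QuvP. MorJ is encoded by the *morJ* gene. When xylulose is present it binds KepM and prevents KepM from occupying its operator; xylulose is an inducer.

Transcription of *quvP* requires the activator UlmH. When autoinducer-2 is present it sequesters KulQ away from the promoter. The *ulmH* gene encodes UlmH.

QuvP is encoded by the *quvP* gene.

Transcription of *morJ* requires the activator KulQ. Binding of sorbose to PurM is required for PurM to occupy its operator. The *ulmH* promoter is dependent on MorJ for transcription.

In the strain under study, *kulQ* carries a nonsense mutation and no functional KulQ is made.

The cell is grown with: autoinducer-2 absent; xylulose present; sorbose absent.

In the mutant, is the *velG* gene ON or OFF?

Xylulose is present, so KepM is inactive.
Sorbose is absent, so PurM is inactive.
KulQ is non-functional in this strain, so it has no effect.
Required activator KulQ is absent, so *morJ* is not transcribed.
So MorJ is not produced.
Required activator MorJ is absent, so *ulmH* is not transcribed.
So UlmH is not produced.
Required activator UlmH is absent, so *quvP* is not transcribed.
So QuvP is not produced.
With no repressor bound, *velG* is transcribed.

ON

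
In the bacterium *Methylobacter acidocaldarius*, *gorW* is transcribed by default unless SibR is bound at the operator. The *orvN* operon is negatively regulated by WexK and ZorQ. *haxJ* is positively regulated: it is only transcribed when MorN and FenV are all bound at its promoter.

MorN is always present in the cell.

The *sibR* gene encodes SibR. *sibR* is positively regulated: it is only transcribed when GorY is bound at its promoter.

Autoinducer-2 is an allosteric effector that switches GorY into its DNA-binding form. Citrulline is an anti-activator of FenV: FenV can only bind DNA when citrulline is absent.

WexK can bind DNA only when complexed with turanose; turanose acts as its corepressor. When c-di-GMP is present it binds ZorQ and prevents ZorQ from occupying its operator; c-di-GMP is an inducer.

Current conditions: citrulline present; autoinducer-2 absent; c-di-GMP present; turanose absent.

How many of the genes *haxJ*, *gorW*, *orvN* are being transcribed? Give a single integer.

2

MorN is produced constitutively and is active.
Citrulline is present, so FenV is inactive.
Required activator FenV is absent, so *haxJ* is not transcribed.
→ *haxJ* is OFF.
Autoinducer-2 is absent, so GorY is inactive.
Required activator GorY is absent, so *sibR* is not transcribed.
So SibR is not produced.
With no repressor bound, *gorW* is transcribed.
→ *gorW* is ON.
Turanose is absent, so WexK is inactive.
c-di-GMP is present, so ZorQ is inactive.
With no repressor bound, *orvN* is transcribed.
→ *orvN* is ON.
2 of the 3 genes are transcribed.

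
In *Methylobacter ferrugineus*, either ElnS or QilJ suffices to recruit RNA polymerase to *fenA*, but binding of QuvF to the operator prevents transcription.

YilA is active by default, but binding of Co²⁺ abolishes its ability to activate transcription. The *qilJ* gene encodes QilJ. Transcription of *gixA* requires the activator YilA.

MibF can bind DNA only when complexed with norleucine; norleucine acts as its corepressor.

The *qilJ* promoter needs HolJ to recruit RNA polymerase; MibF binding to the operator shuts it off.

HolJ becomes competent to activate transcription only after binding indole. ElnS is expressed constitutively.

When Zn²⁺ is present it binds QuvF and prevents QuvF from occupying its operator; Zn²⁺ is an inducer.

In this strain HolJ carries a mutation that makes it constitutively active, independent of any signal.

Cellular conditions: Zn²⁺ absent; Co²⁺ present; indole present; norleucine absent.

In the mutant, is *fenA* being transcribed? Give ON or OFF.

OFF

Zn²⁺ is absent, so QuvF is active.
ElnS is produced constitutively and is active.
HolJ is constitutively active in this strain.
Norleucine is absent, so MibF is inactive.
No repressor is bound and HolJ is active, so *qilJ* is transcribed.
So QilJ is produced and active.
With repressor QuvF bound, *fenA* is not transcribed.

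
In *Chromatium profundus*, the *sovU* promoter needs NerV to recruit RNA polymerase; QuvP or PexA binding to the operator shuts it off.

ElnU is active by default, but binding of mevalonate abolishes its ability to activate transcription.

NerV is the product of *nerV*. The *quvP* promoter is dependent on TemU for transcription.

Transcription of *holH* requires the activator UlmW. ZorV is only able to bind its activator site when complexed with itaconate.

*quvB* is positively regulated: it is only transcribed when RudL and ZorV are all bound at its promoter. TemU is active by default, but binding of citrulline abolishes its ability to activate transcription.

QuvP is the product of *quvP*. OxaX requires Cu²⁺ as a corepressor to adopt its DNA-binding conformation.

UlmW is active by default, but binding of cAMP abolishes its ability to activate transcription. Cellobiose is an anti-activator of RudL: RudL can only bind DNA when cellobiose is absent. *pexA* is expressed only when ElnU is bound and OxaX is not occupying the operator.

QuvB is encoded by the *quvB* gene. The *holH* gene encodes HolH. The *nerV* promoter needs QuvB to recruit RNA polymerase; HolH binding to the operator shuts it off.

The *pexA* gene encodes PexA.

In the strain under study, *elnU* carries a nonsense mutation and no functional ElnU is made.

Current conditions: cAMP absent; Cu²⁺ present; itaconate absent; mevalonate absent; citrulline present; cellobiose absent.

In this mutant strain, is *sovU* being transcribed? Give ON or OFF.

OFF

Citrulline is present, so TemU is inactive.
Required activator TemU is absent, so *quvP* is not transcribed.
So QuvP is not produced.
Cu²⁺ is present, so OxaX is active.
ElnU is non-functional in this strain, so it has no effect.
With repressor OxaX bound, *pexA* is not transcribed.
So PexA is not produced.
cAMP is absent, so UlmW is active.
No repressor is bound and UlmW is active, so *holH* is transcribed.
So HolH is produced and active.
Cellobiose is absent, so RudL is active.
Itaconate is absent, so ZorV is inactive.
Required activator ZorV is absent, so *quvB* is not transcribed.
So QuvB is not produced.
With repressor HolH bound, *nerV* is not transcribed.
So NerV is not produced.
Required activator NerV is absent, so *sovU* is not transcribed.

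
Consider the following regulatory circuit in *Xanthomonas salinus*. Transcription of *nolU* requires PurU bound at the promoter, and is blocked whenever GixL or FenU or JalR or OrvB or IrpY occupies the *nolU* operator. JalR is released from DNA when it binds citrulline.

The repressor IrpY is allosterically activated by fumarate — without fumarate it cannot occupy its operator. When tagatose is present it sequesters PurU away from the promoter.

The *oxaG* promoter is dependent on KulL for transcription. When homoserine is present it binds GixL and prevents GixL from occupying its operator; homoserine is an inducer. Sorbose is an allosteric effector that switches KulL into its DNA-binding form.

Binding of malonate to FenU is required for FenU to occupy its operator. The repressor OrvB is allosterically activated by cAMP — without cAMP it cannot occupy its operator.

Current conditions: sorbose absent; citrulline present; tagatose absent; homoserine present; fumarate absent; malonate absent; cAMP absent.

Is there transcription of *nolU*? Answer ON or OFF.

ON

Homoserine is present, so GixL is inactive.
Malonate is absent, so FenU is inactive.
Citrulline is present, so JalR is inactive.
cAMP is absent, so OrvB is inactive.
Fumarate is absent, so IrpY is inactive.
Tagatose is absent, so PurU is active.
No repressor is bound and PurU is active, so *nolU* is transcribed.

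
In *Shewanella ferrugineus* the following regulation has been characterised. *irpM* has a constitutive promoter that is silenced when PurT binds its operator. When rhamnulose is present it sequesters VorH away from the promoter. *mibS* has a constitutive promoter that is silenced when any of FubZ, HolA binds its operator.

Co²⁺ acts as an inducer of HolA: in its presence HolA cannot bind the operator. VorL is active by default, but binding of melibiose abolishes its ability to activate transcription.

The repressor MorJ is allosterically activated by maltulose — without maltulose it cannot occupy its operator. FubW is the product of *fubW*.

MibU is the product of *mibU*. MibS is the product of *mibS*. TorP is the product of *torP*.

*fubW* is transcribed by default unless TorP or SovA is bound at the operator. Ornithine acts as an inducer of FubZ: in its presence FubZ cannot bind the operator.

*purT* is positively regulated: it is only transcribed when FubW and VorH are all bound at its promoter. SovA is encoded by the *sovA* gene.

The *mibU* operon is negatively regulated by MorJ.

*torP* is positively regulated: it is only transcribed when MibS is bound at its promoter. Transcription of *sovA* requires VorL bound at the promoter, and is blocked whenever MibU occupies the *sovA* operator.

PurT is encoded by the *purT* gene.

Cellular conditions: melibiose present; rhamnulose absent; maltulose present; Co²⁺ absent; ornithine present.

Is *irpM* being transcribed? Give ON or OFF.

OFF

Ornithine is present, so FubZ is inactive.
Co²⁺ is absent, so HolA is active.
With repressor HolA bound, *mibS* is not transcribed.
So MibS is not produced.
Required activator MibS is absent, so *torP* is not transcribed.
So TorP is not produced.
Maltulose is present, so MorJ is active.
With repressor MorJ bound, *mibU* is not transcribed.
So MibU is not produced.
Melibiose is present, so VorL is inactive.
Required activator VorL is absent, so *sovA* is not transcribed.
So SovA is not produced.
With no repressor bound, *fubW* is transcribed.
So FubW is produced and active.
Rhamnulose is absent, so VorH is active.
No repressor is bound and FubW and VorH are active, so *purT* is transcribed.
So PurT is produced and active.
With repressor PurT bound, *irpM* is not transcribed.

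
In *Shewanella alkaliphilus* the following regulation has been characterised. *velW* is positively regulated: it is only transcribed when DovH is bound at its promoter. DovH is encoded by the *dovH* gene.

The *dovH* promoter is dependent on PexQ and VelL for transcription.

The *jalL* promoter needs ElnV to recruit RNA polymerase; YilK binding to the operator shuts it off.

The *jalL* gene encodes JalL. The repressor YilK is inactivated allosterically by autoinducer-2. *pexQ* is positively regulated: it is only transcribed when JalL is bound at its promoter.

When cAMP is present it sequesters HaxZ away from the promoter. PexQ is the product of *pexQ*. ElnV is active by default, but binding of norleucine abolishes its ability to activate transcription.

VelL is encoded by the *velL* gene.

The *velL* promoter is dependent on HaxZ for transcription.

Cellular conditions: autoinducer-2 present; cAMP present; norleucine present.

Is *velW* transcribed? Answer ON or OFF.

Autoinducer-2 is present, so YilK is inactive.
Norleucine is present, so ElnV is inactive.
Required activator ElnV is absent, so *jalL* is not transcribed.
So JalL is not produced.
Required activator JalL is absent, so *pexQ* is not transcribed.
So PexQ is not produced.
cAMP is present, so HaxZ is inactive.
Required activator HaxZ is absent, so *velL* is not transcribed.
So VelL is not produced.
Required activator PexQ is absent, so *dovH* is not transcribed.
So DovH is not produced.
Required activator DovH is absent, so *velW* is not transcribed.

OFF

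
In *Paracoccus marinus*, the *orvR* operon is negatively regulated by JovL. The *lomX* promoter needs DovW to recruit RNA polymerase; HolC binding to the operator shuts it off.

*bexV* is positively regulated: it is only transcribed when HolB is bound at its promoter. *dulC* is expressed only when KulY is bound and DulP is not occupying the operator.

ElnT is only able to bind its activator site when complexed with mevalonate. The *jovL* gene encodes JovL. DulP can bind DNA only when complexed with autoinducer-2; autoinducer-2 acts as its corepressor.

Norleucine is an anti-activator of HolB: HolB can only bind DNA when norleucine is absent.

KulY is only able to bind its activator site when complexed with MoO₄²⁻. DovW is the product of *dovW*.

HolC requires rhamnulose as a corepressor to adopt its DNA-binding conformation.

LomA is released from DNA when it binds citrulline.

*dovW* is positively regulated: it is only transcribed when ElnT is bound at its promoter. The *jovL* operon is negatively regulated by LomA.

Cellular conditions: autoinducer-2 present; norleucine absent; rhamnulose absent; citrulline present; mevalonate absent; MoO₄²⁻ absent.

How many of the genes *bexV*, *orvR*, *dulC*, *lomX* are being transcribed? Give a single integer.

Norleucine is absent, so HolB is active.
No repressor is bound and HolB is active, so *bexV* is transcribed.
→ *bexV* is ON.
Citrulline is present, so LomA is inactive.
With no repressor bound, *jovL* is transcribed.
So JovL is produced and active.
With repressor JovL bound, *orvR* is not transcribed.
→ *orvR* is OFF.
MoO₄²⁻ is absent, so KulY is inactive.
Autoinducer-2 is present, so DulP is active.
With repressor DulP bound, *dulC* is not transcribed.
→ *dulC* is OFF.
Mevalonate is absent, so ElnT is inactive.
Required activator ElnT is absent, so *dovW* is not transcribed.
So DovW is not produced.
Rhamnulose is absent, so HolC is inactive.
Required activator DovW is absent, so *lomX* is not transcribed.
→ *lomX* is OFF.
1 of the 4 genes is transcribed.

1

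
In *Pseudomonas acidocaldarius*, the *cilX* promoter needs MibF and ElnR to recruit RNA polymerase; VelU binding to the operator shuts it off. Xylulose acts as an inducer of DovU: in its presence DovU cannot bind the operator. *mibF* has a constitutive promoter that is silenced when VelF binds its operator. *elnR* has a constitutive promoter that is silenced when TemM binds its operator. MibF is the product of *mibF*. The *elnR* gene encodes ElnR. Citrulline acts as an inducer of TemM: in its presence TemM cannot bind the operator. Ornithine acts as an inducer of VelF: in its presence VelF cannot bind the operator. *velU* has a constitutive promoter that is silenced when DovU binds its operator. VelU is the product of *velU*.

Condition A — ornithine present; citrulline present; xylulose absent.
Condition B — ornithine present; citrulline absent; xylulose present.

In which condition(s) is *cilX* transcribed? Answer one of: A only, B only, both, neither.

Condition A:
Ornithine is present, so VelF is inactive.
With no repressor bound, *mibF* is transcribed.
So MibF is produced and active.
Citrulline is present, so TemM is inactive.
With no repressor bound, *elnR* is transcribed.
So ElnR is produced and active.
Xylulose is absent, so DovU is active.
With repressor DovU bound, *velU* is not transcribed.
So VelU is not produced.
No repressor is bound and MibF and ElnR are active, so *cilX* is transcribed.
→ *cilX* is ON in A.
Condition B:
Ornithine is present, so VelF is inactive.
With no repressor bound, *mibF* is transcribed.
So MibF is produced and active.
Citrulline is absent, so TemM is active.
With repressor TemM bound, *elnR* is not transcribed.
So ElnR is not produced.
Xylulose is present, so DovU is inactive.
With no repressor bound, *velU* is transcribed.
So VelU is produced and active.
With repressor VelU bound, *cilX* is not transcribed.
→ *cilX* is OFF in B.

A only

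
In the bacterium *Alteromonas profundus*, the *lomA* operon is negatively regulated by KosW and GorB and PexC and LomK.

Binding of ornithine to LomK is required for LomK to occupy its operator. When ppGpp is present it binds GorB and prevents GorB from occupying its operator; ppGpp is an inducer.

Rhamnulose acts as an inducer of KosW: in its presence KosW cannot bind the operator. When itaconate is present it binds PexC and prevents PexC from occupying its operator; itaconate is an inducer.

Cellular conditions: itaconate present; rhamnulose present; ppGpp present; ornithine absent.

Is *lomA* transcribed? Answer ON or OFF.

ON

Rhamnulose is present, so KosW is inactive.
ppGpp is present, so GorB is inactive.
Itaconate is present, so PexC is inactive.
Ornithine is absent, so LomK is inactive.
With no repressor bound, *lomA* is transcribed.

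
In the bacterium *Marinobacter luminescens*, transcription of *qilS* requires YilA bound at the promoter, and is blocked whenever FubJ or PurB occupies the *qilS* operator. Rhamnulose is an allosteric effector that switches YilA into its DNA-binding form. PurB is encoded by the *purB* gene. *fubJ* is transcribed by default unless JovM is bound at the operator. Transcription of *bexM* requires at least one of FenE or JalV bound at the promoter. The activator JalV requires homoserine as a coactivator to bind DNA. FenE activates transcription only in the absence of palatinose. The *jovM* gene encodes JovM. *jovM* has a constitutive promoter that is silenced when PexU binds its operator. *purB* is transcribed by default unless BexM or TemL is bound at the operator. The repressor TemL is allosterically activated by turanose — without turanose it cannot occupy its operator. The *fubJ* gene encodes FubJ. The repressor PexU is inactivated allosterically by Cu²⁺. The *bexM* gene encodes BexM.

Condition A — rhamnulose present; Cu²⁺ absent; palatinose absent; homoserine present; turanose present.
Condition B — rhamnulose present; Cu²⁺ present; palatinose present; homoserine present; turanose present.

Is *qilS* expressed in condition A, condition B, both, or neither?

Condition A:
Rhamnulose is present, so YilA is active.
Cu²⁺ is absent, so PexU is active.
With repressor PexU bound, *jovM* is not transcribed.
So JovM is not produced.
With no repressor bound, *fubJ* is transcribed.
So FubJ is produced and active.
Palatinose is absent, so FenE is active.
Homoserine is present, so JalV is active.
Activator FenE is present, so *bexM* is transcribed.
So BexM is produced and active.
Turanose is present, so TemL is active.
With repressor BexM bound, *purB* is not transcribed.
So PurB is not produced.
With repressor FubJ bound, *qilS* is not transcribed.
→ *qilS* is OFF in A.
Condition B:
Rhamnulose is present, so YilA is active.
Cu²⁺ is present, so PexU is inactive.
With no repressor bound, *jovM* is transcribed.
So JovM is produced and active.
With repressor JovM bound, *fubJ* is not transcribed.
So FubJ is not produced.
Palatinose is present, so FenE is inactive.
Homoserine is present, so JalV is active.
Activator JalV is present, so *bexM* is transcribed.
So BexM is produced and active.
Turanose is present, so TemL is active.
With repressor BexM bound, *purB* is not transcribed.
So PurB is not produced.
No repressor is bound and YilA is active, so *qilS* is transcribed.
→ *qilS* is ON in B.

B only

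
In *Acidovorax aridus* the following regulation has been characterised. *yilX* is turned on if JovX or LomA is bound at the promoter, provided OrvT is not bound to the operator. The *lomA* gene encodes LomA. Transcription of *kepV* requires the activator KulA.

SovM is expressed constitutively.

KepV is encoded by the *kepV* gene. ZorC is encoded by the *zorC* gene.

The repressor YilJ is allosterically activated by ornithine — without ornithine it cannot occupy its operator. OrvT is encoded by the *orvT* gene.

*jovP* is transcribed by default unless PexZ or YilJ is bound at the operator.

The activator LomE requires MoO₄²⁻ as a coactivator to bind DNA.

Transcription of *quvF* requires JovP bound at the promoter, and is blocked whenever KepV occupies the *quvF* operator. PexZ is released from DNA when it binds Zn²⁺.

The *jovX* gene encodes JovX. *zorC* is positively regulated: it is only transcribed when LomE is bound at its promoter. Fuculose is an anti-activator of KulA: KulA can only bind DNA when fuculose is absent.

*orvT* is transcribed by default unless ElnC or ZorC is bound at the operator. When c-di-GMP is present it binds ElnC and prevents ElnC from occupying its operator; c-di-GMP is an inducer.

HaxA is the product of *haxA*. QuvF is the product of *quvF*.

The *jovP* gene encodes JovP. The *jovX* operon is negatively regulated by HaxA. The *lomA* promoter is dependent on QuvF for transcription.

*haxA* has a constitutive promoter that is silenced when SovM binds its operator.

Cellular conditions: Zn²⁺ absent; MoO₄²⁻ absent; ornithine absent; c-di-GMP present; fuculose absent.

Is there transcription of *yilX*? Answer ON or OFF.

SovM is produced constitutively and is active.
With repressor SovM bound, *haxA* is not transcribed.
So HaxA is not produced.
With no repressor bound, *jovX* is transcribed.
So JovX is produced and active.
Fuculose is absent, so KulA is active.
No repressor is bound and KulA is active, so *kepV* is transcribed.
So KepV is produced and active.
Zn²⁺ is absent, so PexZ is active.
Ornithine is absent, so YilJ is inactive.
With repressor PexZ bound, *jovP* is not transcribed.
So JovP is not produced.
With repressor KepV bound, *quvF* is not transcribed.
So QuvF is not produced.
Required activator QuvF is absent, so *lomA* is not transcribed.
So LomA is not produced.
c-di-GMP is present, so ElnC is inactive.
MoO₄²⁻ is absent, so LomE is inactive.
Required activator LomE is absent, so *zorC* is not transcribed.
So ZorC is not produced.
With no repressor bound, *orvT* is transcribed.
So OrvT is produced and active.
With repressor OrvT bound, *yilX* is not transcribed.

OFF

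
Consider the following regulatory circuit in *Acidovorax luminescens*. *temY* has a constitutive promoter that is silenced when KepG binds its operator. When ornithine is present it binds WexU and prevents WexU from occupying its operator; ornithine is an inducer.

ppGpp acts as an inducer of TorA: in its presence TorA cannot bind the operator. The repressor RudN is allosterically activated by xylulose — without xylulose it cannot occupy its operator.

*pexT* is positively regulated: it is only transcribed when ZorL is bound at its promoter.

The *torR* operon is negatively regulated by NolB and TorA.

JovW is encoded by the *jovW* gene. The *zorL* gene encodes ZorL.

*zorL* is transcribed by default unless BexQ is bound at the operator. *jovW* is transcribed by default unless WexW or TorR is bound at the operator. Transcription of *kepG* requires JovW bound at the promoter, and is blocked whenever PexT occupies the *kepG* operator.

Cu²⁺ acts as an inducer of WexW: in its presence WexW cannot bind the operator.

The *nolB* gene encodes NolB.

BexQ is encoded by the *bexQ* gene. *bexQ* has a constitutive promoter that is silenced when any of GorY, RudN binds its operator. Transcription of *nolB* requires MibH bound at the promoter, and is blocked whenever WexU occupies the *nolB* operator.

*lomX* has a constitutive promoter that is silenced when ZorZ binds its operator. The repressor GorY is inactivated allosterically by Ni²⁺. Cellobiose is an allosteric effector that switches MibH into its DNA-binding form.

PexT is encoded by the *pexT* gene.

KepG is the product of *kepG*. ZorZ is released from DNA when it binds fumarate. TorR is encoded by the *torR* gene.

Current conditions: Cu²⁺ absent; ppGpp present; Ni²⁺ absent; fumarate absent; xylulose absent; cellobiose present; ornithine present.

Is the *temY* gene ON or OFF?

ON

Ni²⁺ is absent, so GorY is active.
Xylulose is absent, so RudN is inactive.
With repressor GorY bound, *bexQ* is not transcribed.
So BexQ is not produced.
With no repressor bound, *zorL* is transcribed.
So ZorL is produced and active.
No repressor is bound and ZorL is active, so *pexT* is transcribed.
So PexT is produced and active.
Cu²⁺ is absent, so WexW is active.
Cellobiose is present, so MibH is active.
Ornithine is present, so WexU is inactive.
No repressor is bound and MibH is active, so *nolB* is transcribed.
So NolB is produced and active.
ppGpp is present, so TorA is inactive.
With repressor NolB bound, *torR* is not transcribed.
So TorR is not produced.
With repressor WexW bound, *jovW* is not transcribed.
So JovW is not produced.
With repressor PexT bound, *kepG* is not transcribed.
So KepG is not produced.
With no repressor bound, *temY* is transcribed.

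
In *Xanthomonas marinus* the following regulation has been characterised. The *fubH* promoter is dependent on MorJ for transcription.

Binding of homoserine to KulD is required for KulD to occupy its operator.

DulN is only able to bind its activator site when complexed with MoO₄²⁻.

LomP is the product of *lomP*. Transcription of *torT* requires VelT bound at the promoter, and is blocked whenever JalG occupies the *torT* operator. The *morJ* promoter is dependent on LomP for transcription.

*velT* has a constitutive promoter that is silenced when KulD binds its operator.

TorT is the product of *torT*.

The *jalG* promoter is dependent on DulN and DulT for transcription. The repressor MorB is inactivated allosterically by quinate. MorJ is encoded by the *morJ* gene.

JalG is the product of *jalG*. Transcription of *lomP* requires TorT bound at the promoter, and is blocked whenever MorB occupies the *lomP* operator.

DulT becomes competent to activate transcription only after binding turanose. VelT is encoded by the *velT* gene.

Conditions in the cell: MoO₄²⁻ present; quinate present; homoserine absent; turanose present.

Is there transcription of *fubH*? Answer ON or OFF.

MoO₄²⁻ is present, so DulN is active.
Turanose is present, so DulT is active.
No repressor is bound and DulN and DulT are active, so *jalG* is transcribed.
So JalG is produced and active.
Homoserine is absent, so KulD is inactive.
With no repressor bound, *velT* is transcribed.
So VelT is produced and active.
With repressor JalG bound, *torT* is not transcribed.
So TorT is not produced.
Quinate is present, so MorB is inactive.
Required activator TorT is absent, so *lomP* is not transcribed.
So LomP is not produced.
Required activator LomP is absent, so *morJ* is not transcribed.
So MorJ is not produced.
Required activator MorJ is absent, so *fubH* is not transcribed.

OFF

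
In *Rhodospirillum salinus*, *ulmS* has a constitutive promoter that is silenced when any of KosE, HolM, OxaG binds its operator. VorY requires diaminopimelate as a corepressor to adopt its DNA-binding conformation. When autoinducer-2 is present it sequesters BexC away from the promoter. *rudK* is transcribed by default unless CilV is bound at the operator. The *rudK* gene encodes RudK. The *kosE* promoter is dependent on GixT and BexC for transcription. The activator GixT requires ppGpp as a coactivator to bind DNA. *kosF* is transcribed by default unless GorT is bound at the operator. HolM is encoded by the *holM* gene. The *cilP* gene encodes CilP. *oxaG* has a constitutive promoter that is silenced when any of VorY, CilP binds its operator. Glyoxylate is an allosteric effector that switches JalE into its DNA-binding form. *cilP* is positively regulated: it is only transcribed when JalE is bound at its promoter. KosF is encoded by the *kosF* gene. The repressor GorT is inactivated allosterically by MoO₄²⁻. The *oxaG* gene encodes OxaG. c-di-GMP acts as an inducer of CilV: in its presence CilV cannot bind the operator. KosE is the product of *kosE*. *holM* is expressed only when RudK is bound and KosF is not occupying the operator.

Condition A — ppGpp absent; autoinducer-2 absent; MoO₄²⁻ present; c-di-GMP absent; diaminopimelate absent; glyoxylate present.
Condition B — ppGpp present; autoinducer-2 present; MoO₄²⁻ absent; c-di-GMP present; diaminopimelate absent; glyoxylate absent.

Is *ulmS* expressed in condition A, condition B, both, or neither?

Condition A:
ppGpp is absent, so GixT is inactive.
Autoinducer-2 is absent, so BexC is active.
Required activator GixT is absent, so *kosE* is not transcribed.
So KosE is not produced.
MoO₄²⁻ is present, so GorT is inactive.
With no repressor bound, *kosF* is transcribed.
So KosF is produced and active.
c-di-GMP is absent, so CilV is active.
With repressor CilV bound, *rudK* is not transcribed.
So RudK is not produced.
With repressor KosF bound, *holM* is not transcribed.
So HolM is not produced.
Diaminopimelate is absent, so VorY is inactive.
Glyoxylate is present, so JalE is active.
No repressor is bound and JalE is active, so *cilP* is transcribed.
So CilP is produced and active.
With repressor CilP bound, *oxaG* is not transcribed.
So OxaG is not produced.
With no repressor bound, *ulmS* is transcribed.
→ *ulmS* is ON in A.
Condition B:
ppGpp is present, so GixT is active.
Autoinducer-2 is present, so BexC is inactive.
Required activator BexC is absent, so *kosE* is not transcribed.
So KosE is not produced.
MoO₄²⁻ is absent, so GorT is active.
With repressor GorT bound, *kosF* is not transcribed.
So KosF is not produced.
c-di-GMP is present, so CilV is inactive.
With no repressor bound, *rudK* is transcribed.
So RudK is produced and active.
No repressor is bound and RudK is active, so *holM* is transcribed.
So HolM is produced and active.
Diaminopimelate is absent, so VorY is inactive.
Glyoxylate is absent, so JalE is inactive.
Required activator JalE is absent, so *cilP* is not transcribed.
So CilP is not produced.
With no repressor bound, *oxaG* is transcribed.
So OxaG is produced and active.
With repressor HolM bound, *ulmS* is not transcribed.
→ *ulmS* is OFF in B.

A only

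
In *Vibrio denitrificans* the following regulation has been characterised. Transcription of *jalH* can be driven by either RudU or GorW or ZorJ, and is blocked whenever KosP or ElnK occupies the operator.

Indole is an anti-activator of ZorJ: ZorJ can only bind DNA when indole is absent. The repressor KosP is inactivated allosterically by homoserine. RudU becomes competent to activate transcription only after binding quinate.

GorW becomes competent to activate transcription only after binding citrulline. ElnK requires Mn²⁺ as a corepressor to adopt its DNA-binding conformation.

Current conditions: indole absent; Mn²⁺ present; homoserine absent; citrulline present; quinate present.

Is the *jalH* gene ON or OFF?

Quinate is present, so RudU is active.
Citrulline is present, so GorW is active.
Homoserine is absent, so KosP is active.
Indole is absent, so ZorJ is active.
Mn²⁺ is present, so ElnK is active.
With repressor KosP bound, *jalH* is not transcribed.

OFF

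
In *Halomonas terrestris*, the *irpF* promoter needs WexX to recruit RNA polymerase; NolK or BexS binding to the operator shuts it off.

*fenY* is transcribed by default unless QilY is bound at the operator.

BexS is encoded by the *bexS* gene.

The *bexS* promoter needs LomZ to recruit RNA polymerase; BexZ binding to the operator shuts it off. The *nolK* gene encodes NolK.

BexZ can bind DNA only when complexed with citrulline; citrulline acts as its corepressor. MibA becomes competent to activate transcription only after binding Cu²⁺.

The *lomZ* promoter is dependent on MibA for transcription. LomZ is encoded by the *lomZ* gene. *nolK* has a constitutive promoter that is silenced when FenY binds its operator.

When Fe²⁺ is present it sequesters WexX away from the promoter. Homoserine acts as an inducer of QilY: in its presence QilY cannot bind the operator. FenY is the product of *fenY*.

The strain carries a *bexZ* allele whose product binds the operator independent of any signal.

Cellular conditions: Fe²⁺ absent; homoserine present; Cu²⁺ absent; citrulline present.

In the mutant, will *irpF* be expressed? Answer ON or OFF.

Homoserine is present, so QilY is inactive.
With no repressor bound, *fenY* is transcribed.
So FenY is produced and active.
With repressor FenY bound, *nolK* is not transcribed.
So NolK is not produced.
Fe²⁺ is absent, so WexX is active.
Cu²⁺ is absent, so MibA is inactive.
Required activator MibA is absent, so *lomZ* is not transcribed.
So LomZ is not produced.
BexZ is constitutively active in this strain.
With repressor BexZ bound, *bexS* is not transcribed.
So BexS is not produced.
No repressor is bound and WexX is active, so *irpF* is transcribed.

ON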